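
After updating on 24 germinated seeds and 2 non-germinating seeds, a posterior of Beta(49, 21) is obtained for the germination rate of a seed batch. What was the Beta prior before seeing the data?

Beta(25, 19)

Under Beta–binomial conjugacy the posterior parameters are (a+s, b+f).
Subtract the data counts: 49−24=25, 21−2=19.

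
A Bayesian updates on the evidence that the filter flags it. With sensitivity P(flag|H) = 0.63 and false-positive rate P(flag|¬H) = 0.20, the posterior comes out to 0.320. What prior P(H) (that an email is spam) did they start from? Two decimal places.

Bayes' rule in odds form gives O(H|E) = O(H)·[P(E|H)/P(E|¬H)], hence O(H) = O(H|E)/LR.
Posterior odds = 0.320/(1−0.320) = 0.4706. LR = 0.63/0.20 = 3.1500.
Prior odds = 0.4706/3.1500 = 0.1494, so P(H) = 0.1494/(1+0.1494) ≈ 0.13.

P(H) = 0.13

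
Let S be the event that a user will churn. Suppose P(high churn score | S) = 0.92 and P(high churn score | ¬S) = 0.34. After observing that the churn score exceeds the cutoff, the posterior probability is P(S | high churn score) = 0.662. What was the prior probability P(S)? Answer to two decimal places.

Bayes' rule in odds form gives O(S|E) = O(S)·[P(E|S)/P(E|¬S)], hence O(S) = O(S|E)/LR.
Posterior odds = 0.662/(1−0.662) = 1.9586. LR = 0.92/0.34 = 2.7059.
Prior odds = 1.9586/2.7059 = 0.7238, so P(S) = 0.7238/(1+0.7238) ≈ 0.42.

P(S) = 0.42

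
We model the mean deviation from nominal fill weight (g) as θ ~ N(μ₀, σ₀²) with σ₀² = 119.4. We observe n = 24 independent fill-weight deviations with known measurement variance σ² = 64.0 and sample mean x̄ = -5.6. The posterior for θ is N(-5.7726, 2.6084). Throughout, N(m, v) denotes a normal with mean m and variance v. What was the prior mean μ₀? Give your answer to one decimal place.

The posterior mean is a precision-weighted average: μ_n = (τ₀μ₀ + τ_data·x̄)/(τ₀+τ_data), with τ₀=1/σ₀² and τ_data=n/σ².
Here τ₀ = 1/119.4 = 0.008375 and τ_data = 24/64.0 = 0.375000, so τ_n = 0.383375.
Rearranging for μ₀: μ₀ = (μ_n·τ_n − τ_data·x̄)/τ₀ = (-5.7726·0.383375 − 0.375000·-5.6) / 0.008375 = -0.113071/0.008375 ≈ -13.5.

μ₀ = -13.5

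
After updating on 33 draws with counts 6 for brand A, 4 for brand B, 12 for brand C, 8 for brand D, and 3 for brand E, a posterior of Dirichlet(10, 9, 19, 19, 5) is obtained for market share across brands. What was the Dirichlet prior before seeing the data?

Dirichlet(4, 5, 7, 11, 2)

For a Dirichlet(α) prior with multinomial counts c, the posterior is Dirichlet(α + c) componentwise.
Subtract each count from the matching posterior parameter: 10−6=4, 9−4=5, 19−12=7, 19−8=11, 5−3=2.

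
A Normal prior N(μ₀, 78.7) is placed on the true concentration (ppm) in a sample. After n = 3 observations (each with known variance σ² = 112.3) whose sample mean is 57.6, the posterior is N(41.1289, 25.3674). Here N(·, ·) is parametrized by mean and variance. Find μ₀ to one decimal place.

The posterior mean is a precision-weighted average: μ_n = (τ₀μ₀ + τ_data·x̄)/(τ₀+τ_data), with τ₀=1/σ₀² and τ_data=n/σ².
Here τ₀ = 1/78.7 = 0.012706 and τ_data = 3/112.3 = 0.026714, so τ_n = 0.039420.
Rearranging for μ₀: μ₀ = (μ_n·τ_n − τ_data·x̄)/τ₀ = (41.1289·0.039420 − 0.026714·57.6) / 0.012706 = 0.082575/0.012706 ≈ 6.5.

μ₀ = 6.5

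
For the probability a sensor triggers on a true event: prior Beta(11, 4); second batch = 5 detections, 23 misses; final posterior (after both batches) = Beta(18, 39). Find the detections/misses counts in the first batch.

Because Beta–binomial updating is additive in the counts, the combined data contributed (α_post−α_prior, β_post−β_prior) successes and failures.
Total across both batches: 18−11=7 detections, 39−4=35 misses.
Subtract the second batch: 7−5=2 detections and 35−23=12 misses.

2 detections and 12 misses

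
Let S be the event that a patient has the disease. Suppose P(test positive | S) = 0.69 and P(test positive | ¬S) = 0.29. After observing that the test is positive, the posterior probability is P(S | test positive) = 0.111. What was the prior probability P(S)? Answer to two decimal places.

In odds form, posterior odds = prior odds × likelihood ratio, so prior odds = posterior odds ÷ LR.
Posterior odds = 0.111/(1−0.111) = 0.1249. LR = 0.69/0.29 = 2.3793.
Prior odds = 0.1249/2.3793 = 0.0525, so P(S) = 0.0525/(1+0.0525) ≈ 0.05.

P(S) = 0.05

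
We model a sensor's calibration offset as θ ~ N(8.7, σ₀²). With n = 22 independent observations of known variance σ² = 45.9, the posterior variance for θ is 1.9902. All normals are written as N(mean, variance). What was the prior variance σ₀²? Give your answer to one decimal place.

σ₀² = 43.2

For the Normal–Normal model with known σ², precisions add: τ_n = τ₀ + n/σ².
So 1/σ₀² = 1/1.9902 − 22/45.9 = 0.502462 − 0.479303 = 0.023159.
Hence σ₀² = 1/0.023159 ≈ 43.2.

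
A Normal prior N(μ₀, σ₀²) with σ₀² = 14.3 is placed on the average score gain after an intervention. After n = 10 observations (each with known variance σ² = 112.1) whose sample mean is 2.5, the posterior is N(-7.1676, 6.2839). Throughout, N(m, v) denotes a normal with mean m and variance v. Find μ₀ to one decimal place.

μ₀ = -19.5

With known observation variance, the Normal–Normal posterior has precision τ_n = τ₀ + n/σ² and mean μ_n = (τ₀μ₀ + (n/σ²)x̄)/τ_n.
Here τ₀ = 1/14.3 = 0.069930 and τ_data = 10/112.1 = 0.089206, so τ_n = 0.159136.
Rearranging for μ₀: μ₀ = (μ_n·τ_n − τ_data·x̄)/τ₀ = (-7.1676·0.159136 − 0.089206·2.5) / 0.069930 = -1.363638/0.069930 ≈ -19.5.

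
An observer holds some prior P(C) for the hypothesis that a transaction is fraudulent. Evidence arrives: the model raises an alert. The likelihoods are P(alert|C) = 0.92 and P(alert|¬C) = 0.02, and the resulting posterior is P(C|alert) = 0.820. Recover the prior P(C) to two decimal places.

P(C) = 0.09

Bayes' rule in odds form gives O(C|E) = O(C)·[P(E|C)/P(E|¬C)], hence O(C) = O(C|E)/LR.
Posterior odds = 0.820/(1−0.820) = 4.5556. LR = 0.92/0.02 = 46.0000.
Prior odds = 4.5556/46.0000 = 0.0990, so P(C) = 0.0990/(1+0.0990) ≈ 0.09.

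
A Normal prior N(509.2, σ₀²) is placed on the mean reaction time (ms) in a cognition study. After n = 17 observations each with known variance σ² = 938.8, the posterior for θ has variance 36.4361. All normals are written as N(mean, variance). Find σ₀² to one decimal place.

For the Normal–Normal model with known σ², precisions add: τ_n = τ₀ + n/σ².
So 1/σ₀² = 1/36.4361 − 17/938.8 = 0.027445 − 0.018108 = 0.009337.
Hence σ₀² = 1/0.009337 ≈ 107.1.

σ₀² = 107.1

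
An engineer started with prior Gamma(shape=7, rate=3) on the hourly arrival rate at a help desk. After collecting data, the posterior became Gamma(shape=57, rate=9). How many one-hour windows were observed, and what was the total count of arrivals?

n = 6 one-hour windows with total 50 arrivals

A Gamma(α, β) prior (rate parametrization) on a Poisson rate with n observations summing to S gives posterior Gamma(α+S, β+n).
Matching: Σxᵢ = 57 − 7 = 50 and n = 9 − 3 = 6.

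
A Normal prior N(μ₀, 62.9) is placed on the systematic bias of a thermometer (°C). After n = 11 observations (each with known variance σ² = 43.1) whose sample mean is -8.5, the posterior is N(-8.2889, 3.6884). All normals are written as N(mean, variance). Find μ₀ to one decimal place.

μ₀ = -4.9

The posterior mean is a precision-weighted average: μ_n = (τ₀μ₀ + τ_data·x̄)/(τ₀+τ_data), with τ₀=1/σ₀² and τ_data=n/σ².
Here τ₀ = 1/62.9 = 0.015898 and τ_data = 11/43.1 = 0.255220, so τ_n = 0.271118.
Rearranging for μ₀: μ₀ = (μ_n·τ_n − τ_data·x̄)/τ₀ = (-8.2889·0.271118 − 0.255220·-8.5) / 0.015898 = -0.077900/0.015898 ≈ -4.9.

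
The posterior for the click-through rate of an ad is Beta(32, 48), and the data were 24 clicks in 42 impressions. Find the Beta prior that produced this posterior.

Beta(8, 30)

Under Beta–binomial conjugacy the posterior parameters are (α+s, β+f).
Subtract the data counts: 32−24=8, 48−18=30.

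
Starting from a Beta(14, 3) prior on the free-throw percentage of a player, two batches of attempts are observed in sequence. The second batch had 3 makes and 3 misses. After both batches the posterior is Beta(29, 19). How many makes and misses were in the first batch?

12 makes and 13 misses

Sequential conjugate updates are equivalent to a single update on the pooled data, so total successes = posterior α − prior α and total failures = posterior β − prior β.
Total across both batches: 29−14=15 makes, 19−3=16 misses.
Subtract the second batch: 15−3=12 makes and 16−3=13 misses.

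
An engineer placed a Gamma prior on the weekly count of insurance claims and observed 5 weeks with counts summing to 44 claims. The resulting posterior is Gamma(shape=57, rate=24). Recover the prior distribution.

Gamma(shape=13, rate=19)

Gamma–Poisson conjugacy: posterior shape = α + Σxᵢ, posterior rate = β + n.
So α = 57 − 44 = 13 and β = 24 − 5 = 19.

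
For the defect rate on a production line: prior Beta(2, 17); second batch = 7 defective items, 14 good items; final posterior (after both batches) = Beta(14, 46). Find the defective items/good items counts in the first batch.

5 defective items and 15 good items

Because Beta–binomial updating is additive in the counts, the combined data contributed (α_post−α_prior, β_post−β_prior) successes and failures.
Total across both batches: 14−2=12 defective items, 46−17=29 good items.
Subtract the second batch: 12−7=5 defective items and 29−14=15 good items.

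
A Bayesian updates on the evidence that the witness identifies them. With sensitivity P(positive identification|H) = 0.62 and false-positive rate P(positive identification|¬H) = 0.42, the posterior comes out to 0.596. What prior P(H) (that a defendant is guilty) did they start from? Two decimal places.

In odds form, posterior odds = prior odds × likelihood ratio, so prior odds = posterior odds ÷ LR.
Posterior odds = 0.596/(1−0.596) = 1.4752. LR = 0.62/0.42 = 1.4762.
Prior odds = 1.4752/1.4762 = 0.9993, so P(H) = 0.9993/(1+0.9993) ≈ 0.50.

P(H) = 0.50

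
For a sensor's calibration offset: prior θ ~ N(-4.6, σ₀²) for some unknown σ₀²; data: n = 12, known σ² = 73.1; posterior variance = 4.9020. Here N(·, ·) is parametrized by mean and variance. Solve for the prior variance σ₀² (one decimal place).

σ₀² = 25.1

For the Normal–Normal model with known σ², precisions add: τ_n = τ₀ + n/σ².
So 1/σ₀² = 1/4.9020 − 12/73.1 = 0.203998 − 0.164159 = 0.039839.
Hence σ₀² = 1/0.039839 ≈ 25.1.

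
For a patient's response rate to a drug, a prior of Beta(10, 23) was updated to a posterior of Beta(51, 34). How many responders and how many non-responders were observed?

41 responders and 11 non-responders

A Beta(a, b) prior with s successes and f failures in binomial data gives a Beta(a+s, b+f) posterior.
Match parameters: s=51−10=41, f=34−23=11.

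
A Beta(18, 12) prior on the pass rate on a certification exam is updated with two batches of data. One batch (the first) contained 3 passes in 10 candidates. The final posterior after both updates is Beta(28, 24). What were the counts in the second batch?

7 passes and 5 failures

Because Beta–binomial updating is additive in the counts, the combined data contributed (α_post−α_prior, β_post−β_prior) successes and failures.
Total across both batches: 28−18=10 passes, 24−12=12 failures.
Subtract the first batch: 10−3=7 passes and 12−7=5 failures.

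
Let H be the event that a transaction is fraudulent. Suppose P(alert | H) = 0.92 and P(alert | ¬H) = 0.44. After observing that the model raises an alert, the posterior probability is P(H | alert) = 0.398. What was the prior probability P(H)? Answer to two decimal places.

P(H) = 0.24

In odds form, posterior odds = prior odds × likelihood ratio, so prior odds = posterior odds ÷ LR.
Posterior odds = 0.398/(1−0.398) = 0.6611. LR = 0.92/0.44 = 2.0909.
Prior odds = 0.6611/2.0909 = 0.3162, so P(H) = 0.3162/(1+0.3162) ≈ 0.24.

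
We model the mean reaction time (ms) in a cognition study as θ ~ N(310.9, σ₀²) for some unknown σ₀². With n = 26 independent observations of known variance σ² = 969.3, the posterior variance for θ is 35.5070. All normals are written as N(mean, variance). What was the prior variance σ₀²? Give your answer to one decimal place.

σ₀² = 746.3

Posterior precision equals prior precision plus data precision: 1/σ_n² = 1/σ₀² + n/σ².
So 1/σ₀² = 1/35.5070 − 26/969.3 = 0.028163 − 0.026823 = 0.001340.
Hence σ₀² = 1/0.001340 ≈ 746.3.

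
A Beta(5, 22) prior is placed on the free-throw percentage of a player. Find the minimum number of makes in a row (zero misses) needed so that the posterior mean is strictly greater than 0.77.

After k makes and 0 misses the posterior is Beta(5+k, 22), with mean (5+k)/(5+22+k).
Set (5+k)/(27+k) > 0.77 and solve: k > (0.77·27 − 5)/(1 − 0.77) = 68.652.
The smallest integer exceeding 68.652 is 69.

k = 69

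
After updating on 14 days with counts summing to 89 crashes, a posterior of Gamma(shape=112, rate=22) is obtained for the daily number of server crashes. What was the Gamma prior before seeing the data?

Gamma–Poisson conjugacy: posterior shape = α + Σxᵢ, posterior rate = β + n.
So α = 112 − 89 = 23 and β = 22 − 14 = 8.

Gamma(shape=23, rate=8)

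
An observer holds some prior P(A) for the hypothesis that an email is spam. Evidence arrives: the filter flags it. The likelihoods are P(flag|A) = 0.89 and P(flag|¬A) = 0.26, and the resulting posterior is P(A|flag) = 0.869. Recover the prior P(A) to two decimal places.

P(A) = 0.66

In odds form, posterior odds = prior odds × likelihood ratio, so prior odds = posterior odds ÷ LR.
Posterior odds = 0.869/(1−0.869) = 6.6336. LR = 0.89/0.26 = 3.4231.
Prior odds = 6.6336/3.4231 = 1.9379, so P(A) = 1.9379/(1+1.9379) ≈ 0.66.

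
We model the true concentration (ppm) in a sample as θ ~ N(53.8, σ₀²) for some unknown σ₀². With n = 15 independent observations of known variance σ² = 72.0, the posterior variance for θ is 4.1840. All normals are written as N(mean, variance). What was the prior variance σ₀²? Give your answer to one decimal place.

For the Normal–Normal model with known σ², precisions add: τ_n = τ₀ + n/σ².
So 1/σ₀² = 1/4.1840 − 15/72.0 = 0.239006 − 0.208333 = 0.030673.
Hence σ₀² = 1/0.030673 ≈ 32.6.

σ₀² = 32.6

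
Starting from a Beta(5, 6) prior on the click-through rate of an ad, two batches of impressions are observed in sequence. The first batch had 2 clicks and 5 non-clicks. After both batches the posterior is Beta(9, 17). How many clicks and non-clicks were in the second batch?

2 clicks and 6 non-clicks

Sequential conjugate updates are equivalent to a single update on the pooled data, so total successes = posterior α − prior α and total failures = posterior β − prior β.
Total across both batches: 9−5=4 clicks, 17−6=11 non-clicks.
Subtract the first batch: 4−2=2 clicks and 11−5=6 non-clicks.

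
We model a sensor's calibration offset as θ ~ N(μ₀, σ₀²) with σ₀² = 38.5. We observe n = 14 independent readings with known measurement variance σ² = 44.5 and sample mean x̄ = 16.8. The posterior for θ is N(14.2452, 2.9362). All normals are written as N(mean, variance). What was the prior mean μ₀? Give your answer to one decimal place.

μ₀ = -16.7

With known observation variance, the Normal–Normal posterior has precision τ_n = τ₀ + n/σ² and mean μ_n = (τ₀μ₀ + (n/σ²)x̄)/τ_n.
Here τ₀ = 1/38.5 = 0.025974 and τ_data = 14/44.5 = 0.314607, so τ_n = 0.340581.
Rearranging for μ₀: μ₀ = (μ_n·τ_n − τ_data·x̄)/τ₀ = (14.2452·0.340581 − 0.314607·16.8) / 0.025974 = -0.433753/0.025974 ≈ -16.7.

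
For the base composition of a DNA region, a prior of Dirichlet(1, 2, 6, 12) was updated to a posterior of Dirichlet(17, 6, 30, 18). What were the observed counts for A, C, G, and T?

counts (16, 4, 24, 6)

For a Dirichlet(α) prior with multinomial counts c, the posterior is Dirichlet(α + c) componentwise.
Counts are posterior − prior componentwise: 17−1=16, 6−2=4, 30−6=24, 18−12=6.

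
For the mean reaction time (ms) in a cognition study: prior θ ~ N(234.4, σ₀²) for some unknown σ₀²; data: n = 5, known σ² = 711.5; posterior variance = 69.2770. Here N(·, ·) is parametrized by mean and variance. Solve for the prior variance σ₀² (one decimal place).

For the Normal–Normal model with known σ², precisions add: τ_n = τ₀ + n/σ².
So 1/σ₀² = 1/69.2770 − 5/711.5 = 0.014435 − 0.007027 = 0.007408.
Hence σ₀² = 1/0.007408 ≈ 135.0.

σ₀² = 135.0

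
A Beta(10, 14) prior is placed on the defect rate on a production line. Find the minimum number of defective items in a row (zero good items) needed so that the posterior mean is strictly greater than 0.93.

k = 177

After k defective items and 0 good items the posterior is Beta(10+k, 14), with mean (10+k)/(10+14+k).
Set (10+k)/(24+k) > 0.93 and solve: k > (0.93·24 − 10)/(1 − 0.93) = 176.000.
The smallest integer exceeding 176.000 is 177.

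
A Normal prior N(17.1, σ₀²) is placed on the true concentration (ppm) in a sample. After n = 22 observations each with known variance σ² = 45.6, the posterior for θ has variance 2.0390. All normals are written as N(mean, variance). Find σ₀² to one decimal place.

σ₀² = 125.3

Posterior precision equals prior precision plus data precision: 1/σ_n² = 1/σ₀² + n/σ².
So 1/σ₀² = 1/2.0390 − 22/45.6 = 0.490436 − 0.482456 = 0.007980.
Hence σ₀² = 1/0.007980 ≈ 125.3.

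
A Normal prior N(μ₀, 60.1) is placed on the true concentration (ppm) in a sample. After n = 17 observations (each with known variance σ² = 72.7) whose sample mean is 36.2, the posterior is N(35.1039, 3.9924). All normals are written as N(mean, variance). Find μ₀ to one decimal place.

μ₀ = 19.7

With known observation variance, the Normal–Normal posterior has precision τ_n = τ₀ + n/σ² and mean μ_n = (τ₀μ₀ + (n/σ²)x̄)/τ_n.
Here τ₀ = 1/60.1 = 0.016639 and τ_data = 17/72.7 = 0.233838, so τ_n = 0.250477.
Rearranging for μ₀: μ₀ = (μ_n·τ_n − τ_data·x̄)/τ₀ = (35.1039·0.250477 − 0.233838·36.2) / 0.016639 = 0.327784/0.016639 ≈ 19.7.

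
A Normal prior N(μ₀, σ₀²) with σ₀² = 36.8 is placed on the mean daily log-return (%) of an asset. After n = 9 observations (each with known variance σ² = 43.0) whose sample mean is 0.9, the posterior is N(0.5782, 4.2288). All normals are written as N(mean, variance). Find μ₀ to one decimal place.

μ₀ = -1.9

The posterior mean is a precision-weighted average: μ_n = (τ₀μ₀ + τ_data·x̄)/(τ₀+τ_data), with τ₀=1/σ₀² and τ_data=n/σ².
Here τ₀ = 1/36.8 = 0.027174 and τ_data = 9/43.0 = 0.209302, so τ_n = 0.236476.
Rearranging for μ₀: μ₀ = (μ_n·τ_n − τ_data·x̄)/τ₀ = (0.5782·0.236476 − 0.209302·0.9) / 0.027174 = -0.051641/0.027174 ≈ -1.9.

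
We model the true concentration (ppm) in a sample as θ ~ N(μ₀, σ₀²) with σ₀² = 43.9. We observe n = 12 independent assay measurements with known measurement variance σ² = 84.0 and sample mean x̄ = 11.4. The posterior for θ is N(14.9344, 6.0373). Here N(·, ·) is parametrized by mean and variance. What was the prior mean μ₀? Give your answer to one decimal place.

μ₀ = 37.1

The posterior mean is a precision-weighted average: μ_n = (τ₀μ₀ + τ_data·x̄)/(τ₀+τ_data), with τ₀=1/σ₀² and τ_data=n/σ².
Here τ₀ = 1/43.9 = 0.022779 and τ_data = 12/84.0 = 0.142857, so τ_n = 0.165636.
Rearranging for μ₀: μ₀ = (μ_n·τ_n − τ_data·x̄)/τ₀ = (14.9344·0.165636 − 0.142857·11.4) / 0.022779 = 0.845104/0.022779 ≈ 37.1.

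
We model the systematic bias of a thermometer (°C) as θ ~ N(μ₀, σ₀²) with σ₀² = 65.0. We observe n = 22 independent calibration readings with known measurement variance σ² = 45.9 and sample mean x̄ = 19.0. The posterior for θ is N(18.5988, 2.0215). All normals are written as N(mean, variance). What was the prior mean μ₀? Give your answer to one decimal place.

The posterior mean is a precision-weighted average: μ_n = (τ₀μ₀ + τ_data·x̄)/(τ₀+τ_data), with τ₀=1/σ₀² and τ_data=n/σ².
Here τ₀ = 1/65.0 = 0.015385 and τ_data = 22/45.9 = 0.479303, so τ_n = 0.494688.
Rearranging for μ₀: μ₀ = (μ_n·τ_n − τ_data·x̄)/τ₀ = (18.5988·0.494688 − 0.479303·19.0) / 0.015385 = 0.093846/0.015385 ≈ 6.1.

μ₀ = 6.1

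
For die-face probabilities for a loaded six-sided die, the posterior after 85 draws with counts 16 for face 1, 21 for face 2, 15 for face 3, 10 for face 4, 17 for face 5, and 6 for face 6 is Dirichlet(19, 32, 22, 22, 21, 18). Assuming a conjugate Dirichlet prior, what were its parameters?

Dirichlet(3, 11, 7, 12, 4, 12)

For a Dirichlet(α) prior with multinomial counts c, the posterior is Dirichlet(α + c) componentwise.
Subtract each count from the matching posterior parameter: 19−16=3, 32−21=11, 22−15=7, 22−10=12, 21−17=4, 18−6=12.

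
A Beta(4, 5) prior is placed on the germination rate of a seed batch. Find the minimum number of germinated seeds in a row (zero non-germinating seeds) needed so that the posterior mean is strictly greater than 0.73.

k = 10

After k germinated seeds and 0 non-germinating seeds the posterior is Beta(4+k, 5), with mean (4+k)/(4+5+k).
Set (4+k)/(9+k) > 0.73 and solve: k > (0.73·9 − 4)/(1 − 0.73) = 9.519.
The smallest integer exceeding 9.519 is 10.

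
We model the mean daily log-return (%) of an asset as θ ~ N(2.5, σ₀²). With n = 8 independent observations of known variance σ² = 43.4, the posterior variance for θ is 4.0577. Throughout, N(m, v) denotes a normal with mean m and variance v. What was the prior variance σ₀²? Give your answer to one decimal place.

Posterior precision equals prior precision plus data precision: 1/σ_n² = 1/σ₀² + n/σ².
So 1/σ₀² = 1/4.0577 − 8/43.4 = 0.246445 − 0.184332 = 0.062113.
Hence σ₀² = 1/0.062113 ≈ 16.1.

σ₀² = 16.1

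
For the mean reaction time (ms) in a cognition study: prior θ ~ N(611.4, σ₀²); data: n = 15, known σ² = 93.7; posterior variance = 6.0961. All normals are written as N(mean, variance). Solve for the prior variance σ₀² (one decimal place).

σ₀² = 252.9

For the Normal–Normal model with known σ², precisions add: τ_n = τ₀ + n/σ².
So 1/σ₀² = 1/6.0961 − 15/93.7 = 0.164039 − 0.160085 = 0.003954.
Hence σ₀² = 1/0.003954 ≈ 252.9.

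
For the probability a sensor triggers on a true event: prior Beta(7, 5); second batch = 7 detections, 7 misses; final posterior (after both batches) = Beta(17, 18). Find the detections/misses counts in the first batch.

3 detections and 6 misses

Because Beta–binomial updating is additive in the counts, the combined data contributed (α_post−α_prior, β_post−β_prior) successes and failures.
Total across both batches: 17−7=10 detections, 18−5=13 misses.
Subtract the second batch: 10−7=3 detections and 13−7=6 misses.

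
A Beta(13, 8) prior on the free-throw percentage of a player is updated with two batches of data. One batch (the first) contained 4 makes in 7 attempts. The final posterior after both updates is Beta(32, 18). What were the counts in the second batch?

Sequential conjugate updates are equivalent to a single update on the pooled data, so total successes = posterior α − prior α and total failures = posterior β − prior β.
Total across both batches: 32−13=19 makes, 18−8=10 misses.
Subtract the first batch: 19−4=15 makes and 10−3=7 misses.

15 makes and 7 misses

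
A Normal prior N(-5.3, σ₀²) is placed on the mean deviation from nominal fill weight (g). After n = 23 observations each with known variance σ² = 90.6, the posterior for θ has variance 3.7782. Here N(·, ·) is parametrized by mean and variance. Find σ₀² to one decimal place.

For the Normal–Normal model with known σ², precisions add: τ_n = τ₀ + n/σ².
So 1/σ₀² = 1/3.7782 − 23/90.6 = 0.264676 − 0.253863 = 0.010813.
Hence σ₀² = 1/0.010813 ≈ 92.5.

σ₀² = 92.5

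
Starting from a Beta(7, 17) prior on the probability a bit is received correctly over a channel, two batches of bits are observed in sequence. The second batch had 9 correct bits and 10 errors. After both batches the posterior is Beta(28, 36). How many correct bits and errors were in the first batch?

12 correct bits and 9 errors

Sequential conjugate updates are equivalent to a single update on the pooled data, so total successes = posterior α − prior α and total failures = posterior β − prior β.
Total across both batches: 28−7=21 correct bits, 36−17=19 errors.
Subtract the second batch: 21−9=12 correct bits and 19−10=9 errors.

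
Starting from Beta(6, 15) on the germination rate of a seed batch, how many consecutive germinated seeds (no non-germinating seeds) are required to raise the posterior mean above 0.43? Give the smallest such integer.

After k germinated seeds and 0 non-germinating seeds the posterior is Beta(6+k, 15), with mean (6+k)/(6+15+k).
Set (6+k)/(21+k) > 0.43 and solve: k > (0.43·21 − 6)/(1 − 0.43) = 5.316.
The smallest integer exceeding 5.316 is 6, and checking k=6: (12)/(27) = 0.4444 > 0.43.

k = 6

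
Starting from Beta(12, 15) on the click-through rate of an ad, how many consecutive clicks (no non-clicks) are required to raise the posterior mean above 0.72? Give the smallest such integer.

k = 27

After k clicks and 0 non-clicks the posterior is Beta(12+k, 15), with mean (12+k)/(12+15+k).
Set (12+k)/(27+k) > 0.72 and solve: k > (0.72·27 − 12)/(1 − 0.72) = 26.571.
The smallest integer exceeding 26.571 is 27, and checking k=27: (39)/(54) = 0.7222 > 0.72.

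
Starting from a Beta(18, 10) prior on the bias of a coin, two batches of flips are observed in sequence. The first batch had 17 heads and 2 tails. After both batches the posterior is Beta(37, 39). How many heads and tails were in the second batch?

2 heads and 27 tails

Because Beta–binomial updating is additive in the counts, the combined data contributed (α_post−α_prior, β_post−β_prior) successes and failures.
Total across both batches: 37−18=19 heads, 39−10=29 tails.
Subtract the first batch: 19−17=2 heads and 29−2=27 tails.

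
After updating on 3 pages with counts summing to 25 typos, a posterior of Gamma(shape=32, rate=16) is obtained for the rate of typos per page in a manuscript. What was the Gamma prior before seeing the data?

Gamma–Poisson conjugacy: posterior shape = α + Σxᵢ, posterior rate = β + n.
So α = 32 − 25 = 7 and β = 16 − 3 = 13.

Gamma(shape=7, rate=13)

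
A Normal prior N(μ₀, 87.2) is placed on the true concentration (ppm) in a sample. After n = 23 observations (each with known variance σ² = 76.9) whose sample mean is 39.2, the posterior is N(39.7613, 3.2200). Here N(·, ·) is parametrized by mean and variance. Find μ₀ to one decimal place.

μ₀ = 54.4

With known observation variance, the Normal–Normal posterior has precision τ_n = τ₀ + n/σ² and mean μ_n = (τ₀μ₀ + (n/σ²)x̄)/τ_n.
Here τ₀ = 1/87.2 = 0.011468 and τ_data = 23/76.9 = 0.299090, so τ_n = 0.310558.
Rearranging for μ₀: μ₀ = (μ_n·τ_n − τ_data·x̄)/τ₀ = (39.7613·0.310558 − 0.299090·39.2) / 0.011468 = 0.623862/0.011468 ≈ 54.4.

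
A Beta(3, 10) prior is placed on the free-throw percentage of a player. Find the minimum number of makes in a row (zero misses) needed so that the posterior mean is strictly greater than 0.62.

k = 14

After k makes and 0 misses the posterior is Beta(3+k, 10), with mean (3+k)/(3+10+k).
Set (3+k)/(13+k) > 0.62 and solve: k > (0.62·13 − 3)/(1 − 0.62) = 13.316.
The smallest integer exceeding 13.316 is 14, and checking k=14: (17)/(27) = 0.6296 > 0.62.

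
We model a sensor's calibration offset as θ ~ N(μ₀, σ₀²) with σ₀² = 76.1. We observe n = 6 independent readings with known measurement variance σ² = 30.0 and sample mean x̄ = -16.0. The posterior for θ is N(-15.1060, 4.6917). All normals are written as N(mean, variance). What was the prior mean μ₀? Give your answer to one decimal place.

μ₀ = -1.5

The posterior mean is a precision-weighted average: μ_n = (τ₀μ₀ + τ_data·x̄)/(τ₀+τ_data), with τ₀=1/σ₀² and τ_data=n/σ².
Here τ₀ = 1/76.1 = 0.013141 and τ_data = 6/30.0 = 0.200000, so τ_n = 0.213141.
Rearranging for μ₀: μ₀ = (μ_n·τ_n − τ_data·x̄)/τ₀ = (-15.1060·0.213141 − 0.200000·-16.0) / 0.013141 = -0.019708/0.013141 ≈ -1.5.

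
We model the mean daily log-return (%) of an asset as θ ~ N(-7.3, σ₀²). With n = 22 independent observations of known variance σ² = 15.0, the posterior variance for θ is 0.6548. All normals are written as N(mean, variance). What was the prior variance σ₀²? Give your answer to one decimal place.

σ₀² = 16.5

For the Normal–Normal model with known σ², precisions add: τ_n = τ₀ + n/σ².
So 1/σ₀² = 1/0.6548 − 22/15.0 = 1.527184 − 1.466667 = 0.060517.
Hence σ₀² = 1/0.060517 ≈ 16.5.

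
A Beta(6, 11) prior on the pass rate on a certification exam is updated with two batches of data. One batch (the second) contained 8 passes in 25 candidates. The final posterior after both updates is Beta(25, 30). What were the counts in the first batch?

11 passes and 2 failures

Because Beta–binomial updating is additive in the counts, the combined data contributed (α_post−α_prior, β_post−β_prior) successes and failures.
Total across both batches: 25−6=19 passes, 30−11=19 failures.
Subtract the second batch: 19−8=11 passes and 19−17=2 failures.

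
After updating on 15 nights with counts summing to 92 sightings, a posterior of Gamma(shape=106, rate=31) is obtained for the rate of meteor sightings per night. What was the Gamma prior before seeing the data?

Gamma–Poisson conjugacy: posterior shape = α + Σxᵢ, posterior rate = β + n.
So α = 106 − 92 = 14 and β = 31 − 15 = 16.

Gamma(shape=14, rate=16)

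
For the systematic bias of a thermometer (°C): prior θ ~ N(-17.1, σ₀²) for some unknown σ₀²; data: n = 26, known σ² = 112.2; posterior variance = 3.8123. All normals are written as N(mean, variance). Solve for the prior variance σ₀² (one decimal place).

For the Normal–Normal model with known σ², precisions add: τ_n = τ₀ + n/σ².
So 1/σ₀² = 1/3.8123 − 26/112.2 = 0.262309 − 0.231729 = 0.030580.
Hence σ₀² = 1/0.030580 ≈ 32.7.

σ₀² = 32.7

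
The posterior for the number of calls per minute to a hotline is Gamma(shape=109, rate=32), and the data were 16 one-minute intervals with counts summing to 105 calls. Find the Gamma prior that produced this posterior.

Gamma(shape=4, rate=16)

A Gamma(α, β) prior (rate parametrization) on a Poisson rate with n observations summing to S gives posterior Gamma(α+S, β+n).
So α = 109 − 105 = 4 and β = 32 − 16 = 16.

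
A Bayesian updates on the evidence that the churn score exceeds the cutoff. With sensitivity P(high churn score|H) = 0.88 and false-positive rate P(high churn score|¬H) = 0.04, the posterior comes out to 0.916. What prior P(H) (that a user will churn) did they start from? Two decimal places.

Bayes' rule in odds form gives O(H|E) = O(H)·[P(E|H)/P(E|¬H)], hence O(H) = O(H|E)/LR.
Posterior odds = 0.916/(1−0.916) = 10.9048. LR = 0.88/0.04 = 22.0000.
Prior odds = 10.9048/22.0000 = 0.4957, so P(H) = 0.4957/(1+0.4957) ≈ 0.33.

P(H) = 0.33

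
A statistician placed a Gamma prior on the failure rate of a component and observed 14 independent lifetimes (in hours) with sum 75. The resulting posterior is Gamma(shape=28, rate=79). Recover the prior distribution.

Gamma–exponential conjugacy: posterior shape = α + n, posterior rate = β + Σtᵢ.
So α = 28 − 14 = 14 and β = 79 − 75 = 4.

Gamma(shape=14, rate=4)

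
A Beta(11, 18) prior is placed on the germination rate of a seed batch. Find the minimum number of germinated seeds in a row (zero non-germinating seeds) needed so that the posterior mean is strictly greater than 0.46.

k = 5

After k germinated seeds and 0 non-germinating seeds the posterior is Beta(11+k, 18), with mean (11+k)/(11+18+k).
Set (11+k)/(29+k) > 0.46 and solve: k > (0.46·29 − 11)/(1 − 0.46) = 4.333.
The smallest integer exceeding 4.333 is 5, and checking k=5: (16)/(34) = 0.4706 > 0.46.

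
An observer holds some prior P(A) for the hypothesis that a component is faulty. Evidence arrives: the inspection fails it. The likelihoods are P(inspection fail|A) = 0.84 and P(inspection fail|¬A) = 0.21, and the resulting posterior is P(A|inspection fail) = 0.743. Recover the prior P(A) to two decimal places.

In odds form, posterior odds = prior odds × likelihood ratio, so prior odds = posterior odds ÷ LR.
Posterior odds = 0.743/(1−0.743) = 2.8911. LR = 0.84/0.21 = 4.0000.
Prior odds = 2.8911/4.0000 = 0.7228, so P(A) = 0.7228/(1+0.7228) ≈ 0.42.

P(A) = 0.42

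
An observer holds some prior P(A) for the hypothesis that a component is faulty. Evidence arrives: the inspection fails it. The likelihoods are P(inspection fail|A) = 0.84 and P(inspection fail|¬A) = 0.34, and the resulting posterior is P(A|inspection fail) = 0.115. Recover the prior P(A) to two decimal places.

Bayes' rule in odds form gives O(A|E) = O(A)·[P(E|A)/P(E|¬A)], hence O(A) = O(A|E)/LR.
Posterior odds = 0.115/(1−0.115) = 0.1299. LR = 0.84/0.34 = 2.4706.
Prior odds = 0.1299/2.4706 = 0.0526, so P(A) = 0.0526/(1+0.0526) ≈ 0.05.

P(A) = 0.05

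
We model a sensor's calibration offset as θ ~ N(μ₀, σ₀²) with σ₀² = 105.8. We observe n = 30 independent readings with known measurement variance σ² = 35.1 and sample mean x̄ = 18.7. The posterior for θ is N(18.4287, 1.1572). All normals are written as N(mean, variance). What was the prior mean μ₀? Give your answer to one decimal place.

The posterior mean is a precision-weighted average: μ_n = (τ₀μ₀ + τ_data·x̄)/(τ₀+τ_data), with τ₀=1/σ₀² and τ_data=n/σ².
Here τ₀ = 1/105.8 = 0.009452 and τ_data = 30/35.1 = 0.854701, so τ_n = 0.864153.
Rearranging for μ₀: μ₀ = (μ_n·τ_n − τ_data·x̄)/τ₀ = (18.4287·0.864153 − 0.854701·18.7) / 0.009452 = -0.057692/0.009452 ≈ -6.1.

μ₀ = -6.1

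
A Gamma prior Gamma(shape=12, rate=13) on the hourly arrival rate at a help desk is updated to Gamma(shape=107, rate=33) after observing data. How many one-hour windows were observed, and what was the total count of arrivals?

n = 20 one-hour windows with total 95 arrivals

A Gamma(α, β) prior (rate parametrization) on a Poisson rate with n observations summing to S gives posterior Gamma(α+S, β+n).
Matching: Σxᵢ = 107 − 12 = 95 and n = 33 − 13 = 20.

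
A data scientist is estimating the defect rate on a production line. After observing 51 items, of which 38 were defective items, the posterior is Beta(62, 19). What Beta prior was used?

A Beta(α, β) prior with s successes and f failures in binomial data gives a Beta(α+s, β+f) posterior.
So α = 62 − 38 = 24 and β = 19 − 13 = 6.

Beta(24, 6)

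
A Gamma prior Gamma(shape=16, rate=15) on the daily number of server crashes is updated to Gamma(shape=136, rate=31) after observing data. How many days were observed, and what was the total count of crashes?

n = 16 days with total 120 crashes

Gamma–Poisson conjugacy: posterior shape = α + Σxᵢ, posterior rate = β + n.
Matching: Σxᵢ = 136 − 16 = 120 and n = 31 − 15 = 16.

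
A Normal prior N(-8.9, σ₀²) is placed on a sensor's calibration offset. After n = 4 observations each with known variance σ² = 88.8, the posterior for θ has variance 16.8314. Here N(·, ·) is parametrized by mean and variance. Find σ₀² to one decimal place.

For the Normal–Normal model with known σ², precisions add: τ_n = τ₀ + n/σ².
So 1/σ₀² = 1/16.8314 − 4/88.8 = 0.059413 − 0.045045 = 0.014368.
Hence σ₀² = 1/0.014368 ≈ 69.6.

σ₀² = 69.6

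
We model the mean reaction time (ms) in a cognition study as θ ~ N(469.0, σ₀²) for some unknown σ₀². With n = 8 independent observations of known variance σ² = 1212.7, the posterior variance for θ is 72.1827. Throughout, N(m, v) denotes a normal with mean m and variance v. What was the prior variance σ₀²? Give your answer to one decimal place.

For the Normal–Normal model with known σ², precisions add: τ_n = τ₀ + n/σ².
So 1/σ₀² = 1/72.1827 − 8/1212.7 = 0.013854 − 0.006597 = 0.007257.
Hence σ₀² = 1/0.007257 ≈ 137.8.

σ₀² = 137.8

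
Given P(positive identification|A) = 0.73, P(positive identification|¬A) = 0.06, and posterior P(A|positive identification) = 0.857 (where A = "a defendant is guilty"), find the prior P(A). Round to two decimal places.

P(A) = 0.33

In odds form, posterior odds = prior odds × likelihood ratio, so prior odds = posterior odds ÷ LR.
Posterior odds = 0.857/(1−0.857) = 5.9930. LR = 0.73/0.06 = 12.1667.
Prior odds = 5.9930/12.1667 = 0.4926, so P(A) = 0.4926/(1+0.4926) ≈ 0.33.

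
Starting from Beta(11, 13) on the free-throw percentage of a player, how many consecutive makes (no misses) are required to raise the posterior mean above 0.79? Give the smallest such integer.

After k makes and 0 misses the posterior is Beta(11+k, 13), with mean (11+k)/(11+13+k).
Set (11+k)/(24+k) > 0.79 and solve: k > (0.79·24 − 11)/(1 − 0.79) = 37.905.
The smallest integer exceeding 37.905 is 38, and checking k=38: (49)/(62) = 0.7903 > 0.79.

k = 38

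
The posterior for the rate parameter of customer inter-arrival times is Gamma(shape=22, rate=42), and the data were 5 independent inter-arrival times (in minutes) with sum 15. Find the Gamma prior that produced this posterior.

Gamma–exponential conjugacy: posterior shape = α + n, posterior rate = β + Σtᵢ.
So α = 22 − 5 = 17 and β = 42 − 15 = 27.

Gamma(shape=17, rate=27)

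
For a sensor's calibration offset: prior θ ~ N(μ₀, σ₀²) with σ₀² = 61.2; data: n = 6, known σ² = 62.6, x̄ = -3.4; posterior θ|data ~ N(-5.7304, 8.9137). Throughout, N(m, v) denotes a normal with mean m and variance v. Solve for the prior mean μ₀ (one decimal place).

μ₀ = -19.4

With known observation variance, the Normal–Normal posterior has precision τ_n = τ₀ + n/σ² and mean μ_n = (τ₀μ₀ + (n/σ²)x̄)/τ_n.
Here τ₀ = 1/61.2 = 0.016340 and τ_data = 6/62.6 = 0.095847, so τ_n = 0.112187.
Rearranging for μ₀: μ₀ = (μ_n·τ_n − τ_data·x̄)/τ₀ = (-5.7304·0.112187 − 0.095847·-3.4) / 0.016340 = -0.316997/0.016340 ≈ -19.4.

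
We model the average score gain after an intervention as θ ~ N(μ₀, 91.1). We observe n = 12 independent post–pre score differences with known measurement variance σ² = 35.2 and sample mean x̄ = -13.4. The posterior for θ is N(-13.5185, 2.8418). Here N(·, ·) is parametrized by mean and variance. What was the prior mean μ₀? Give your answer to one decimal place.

The posterior mean is a precision-weighted average: μ_n = (τ₀μ₀ + τ_data·x̄)/(τ₀+τ_data), with τ₀=1/σ₀² and τ_data=n/σ².
Here τ₀ = 1/91.1 = 0.010977 and τ_data = 12/35.2 = 0.340909, so τ_n = 0.351886.
Rearranging for μ₀: μ₀ = (μ_n·τ_n − τ_data·x̄)/τ₀ = (-13.5185·0.351886 − 0.340909·-13.4) / 0.010977 = -0.188790/0.010977 ≈ -17.2.

μ₀ = -17.2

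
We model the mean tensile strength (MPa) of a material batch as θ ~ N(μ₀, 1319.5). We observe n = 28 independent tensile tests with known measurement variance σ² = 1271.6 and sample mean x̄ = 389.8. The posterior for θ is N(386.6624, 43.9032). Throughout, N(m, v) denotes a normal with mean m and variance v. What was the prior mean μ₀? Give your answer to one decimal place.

With known observation variance, the Normal–Normal posterior has precision τ_n = τ₀ + n/σ² and mean μ_n = (τ₀μ₀ + (n/σ²)x̄)/τ_n.
Here τ₀ = 1/1319.5 = 0.000758 and τ_data = 28/1271.6 = 0.022020, so τ_n = 0.022778.
Rearranging for μ₀: μ₀ = (μ_n·τ_n − τ_data·x̄)/τ₀ = (386.6624·0.022778 − 0.022020·389.8) / 0.000758 = 0.224000/0.000758 ≈ 295.5.

μ₀ = 295.5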